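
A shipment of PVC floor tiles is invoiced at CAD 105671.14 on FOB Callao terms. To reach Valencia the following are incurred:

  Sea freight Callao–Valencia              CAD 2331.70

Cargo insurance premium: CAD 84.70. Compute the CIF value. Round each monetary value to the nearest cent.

CIF = FOB price + freight + insurance
CIF = 105671.14 + 2331.70 + 84.70 = 108087.54

CIF value: CAD 108087.54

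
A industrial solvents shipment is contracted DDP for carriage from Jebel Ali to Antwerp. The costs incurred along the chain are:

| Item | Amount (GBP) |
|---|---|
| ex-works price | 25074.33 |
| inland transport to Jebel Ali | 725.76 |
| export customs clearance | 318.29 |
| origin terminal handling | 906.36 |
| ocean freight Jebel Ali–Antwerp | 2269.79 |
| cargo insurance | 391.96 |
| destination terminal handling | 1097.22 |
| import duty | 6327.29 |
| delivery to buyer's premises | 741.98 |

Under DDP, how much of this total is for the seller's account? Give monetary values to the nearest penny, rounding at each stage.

DDP: the seller bears all costs including import duty.
Seller's account: goods 25074.33 + inland to port 725.76 + export clearance 318.29 + origin terminal 906.36 + freight 2269.79 + insurance 391.96 + destination terminal 1097.22 + duty 6327.29 + delivery 741.98 = 37852.98
Buyer's account: 0.00

Seller's account: GBP 37852.98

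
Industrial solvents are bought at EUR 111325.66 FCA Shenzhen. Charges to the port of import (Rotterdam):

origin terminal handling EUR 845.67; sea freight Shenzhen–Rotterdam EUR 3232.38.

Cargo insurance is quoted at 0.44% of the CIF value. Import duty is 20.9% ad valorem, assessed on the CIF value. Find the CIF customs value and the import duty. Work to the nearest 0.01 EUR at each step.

Let C be the CIF value. C = FCA price + pre-shipment costs + freight + 0.44% × C
C − 0.44% × C = 111325.66 + 845.67 + 3232.38
0.9956 × C = 115403.71
C = 115403.71 / 0.9956 = 115913.73
Insurance premium = 0.44% × 115913.73 = 510.02
Import duty = 115913.73 × 20.9% = 24225.97

CIF value: EUR 115913.73; import duty: EUR 24225.97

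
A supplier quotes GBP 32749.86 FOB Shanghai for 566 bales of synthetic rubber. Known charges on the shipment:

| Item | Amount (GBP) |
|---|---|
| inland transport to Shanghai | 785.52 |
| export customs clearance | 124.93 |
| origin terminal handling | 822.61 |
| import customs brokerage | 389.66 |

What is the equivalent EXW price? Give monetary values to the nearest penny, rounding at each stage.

EXW price: GBP 31016.80

Not relevant to the conversion: brokerage — on the buyer under both terms; not part of either seller's price.
From FOB to EXW, the seller no longer bears: inland to port, export clearance, origin terminal.
EXW price = 32749.86 − 785.52 − 124.93 − 822.61 = 31016.80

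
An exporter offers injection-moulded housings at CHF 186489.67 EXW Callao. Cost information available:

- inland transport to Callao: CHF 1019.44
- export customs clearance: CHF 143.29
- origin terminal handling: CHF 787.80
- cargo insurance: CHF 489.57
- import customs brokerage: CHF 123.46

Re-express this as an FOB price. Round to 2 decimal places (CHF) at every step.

Not relevant to the conversion: brokerage, insurance — on the buyer under both terms; not part of either seller's price.
From EXW to FOB, the seller additionally bears: inland to port, export clearance, origin terminal.
FOB price = 186489.67 + 1019.44 + 143.29 + 787.80 = 188440.20

FOB price: CHF 188440.20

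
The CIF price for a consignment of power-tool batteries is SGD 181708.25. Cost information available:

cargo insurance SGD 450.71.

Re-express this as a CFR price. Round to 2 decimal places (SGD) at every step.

CFR price: SGD 181257.54

From CIF to CFR, the seller no longer bears: insurance.
CFR price = 181708.25 − 450.71 = 181257.54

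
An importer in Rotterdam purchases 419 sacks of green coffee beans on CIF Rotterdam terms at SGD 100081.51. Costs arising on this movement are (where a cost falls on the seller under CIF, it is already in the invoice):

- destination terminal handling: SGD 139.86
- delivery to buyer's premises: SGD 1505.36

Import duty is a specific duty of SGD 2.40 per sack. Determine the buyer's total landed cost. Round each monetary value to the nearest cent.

CIF: the seller pays costs through ocean freight and marine insurance to the destination port.
The CIF price already equals the CIF value: 100081.51
Import duty = 419 × 2.40 = 1005.60
Buyer bears: destination terminal 139.86 + delivery 1505.36 + duty 1005.60 = 2650.82
Landed cost = invoice 100081.51 + 2650.82 = 102732.33

Total landed cost: SGD 102732.33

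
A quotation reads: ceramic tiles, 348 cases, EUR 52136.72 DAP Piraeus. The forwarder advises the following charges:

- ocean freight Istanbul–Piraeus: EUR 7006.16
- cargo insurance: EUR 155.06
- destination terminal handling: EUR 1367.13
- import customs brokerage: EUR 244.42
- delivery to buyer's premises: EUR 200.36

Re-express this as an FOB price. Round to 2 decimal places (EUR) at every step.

FOB price: EUR 43408.01

Not relevant to the conversion: brokerage — on the buyer under both terms; not part of either seller's price.
From DAP to FOB, the seller no longer bears: freight, insurance, destination terminal, delivery.
FOB price = 52136.72 − 7006.16 − 155.06 − 1367.13 − 200.36 = 43408.01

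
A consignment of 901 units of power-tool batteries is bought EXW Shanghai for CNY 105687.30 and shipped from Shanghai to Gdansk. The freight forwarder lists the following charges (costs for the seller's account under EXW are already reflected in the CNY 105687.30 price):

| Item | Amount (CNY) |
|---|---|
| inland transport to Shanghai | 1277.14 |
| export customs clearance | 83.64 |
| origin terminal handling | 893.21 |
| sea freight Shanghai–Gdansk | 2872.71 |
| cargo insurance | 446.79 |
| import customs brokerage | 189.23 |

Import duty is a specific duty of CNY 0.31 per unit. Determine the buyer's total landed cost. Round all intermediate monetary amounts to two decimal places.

EXW: the seller makes goods available at their premises; the buyer bears all onward costs.
CIF value = EXW price + inland to port + export clearance + origin terminal + freight + insurance = 105687.30 + 1277.14 + 83.64 + 893.21 + 2872.71 + 446.79 = 111260.79
Import duty = 901 × 0.31 = 279.31
Buyer bears: inland to port 1277.14 + export clearance 83.64 + origin terminal 893.21 + freight 2872.71 + insurance 446.79 + brokerage 189.23 + duty 279.31 = 6042.03
Landed cost = invoice 105687.30 + 6042.03 = 111729.33

Total landed cost: CNY 111729.33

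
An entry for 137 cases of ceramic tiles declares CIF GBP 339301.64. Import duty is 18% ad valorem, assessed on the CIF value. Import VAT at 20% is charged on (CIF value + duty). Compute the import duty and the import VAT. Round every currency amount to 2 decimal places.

Import duty: GBP 61074.30; import VAT: GBP 80075.19

Import duty = 339301.64 × 18% = 61074.30
VAT base = CIF + duty = 339301.64 + 61074.30 = 400375.94
Import VAT = 400375.94 × 20% = 80075.19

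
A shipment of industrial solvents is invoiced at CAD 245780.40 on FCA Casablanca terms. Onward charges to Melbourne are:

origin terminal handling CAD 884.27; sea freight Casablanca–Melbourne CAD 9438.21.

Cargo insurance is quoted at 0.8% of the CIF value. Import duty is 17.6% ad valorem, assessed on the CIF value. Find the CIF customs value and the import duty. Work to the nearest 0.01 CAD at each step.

Let C be the CIF value. C = FCA price + pre-shipment costs + freight + 0.8% × C
C − 0.8% × C = 245780.40 + 884.27 + 9438.21
0.992 × C = 256102.88
C = 256102.88 / 0.992 = 258168.23
Insurance premium = 0.8% × 258168.23 = 2065.35
Import duty = 258168.23 × 17.6% = 45437.61

CIF value: CAD 258168.23; import duty: CAD 45437.61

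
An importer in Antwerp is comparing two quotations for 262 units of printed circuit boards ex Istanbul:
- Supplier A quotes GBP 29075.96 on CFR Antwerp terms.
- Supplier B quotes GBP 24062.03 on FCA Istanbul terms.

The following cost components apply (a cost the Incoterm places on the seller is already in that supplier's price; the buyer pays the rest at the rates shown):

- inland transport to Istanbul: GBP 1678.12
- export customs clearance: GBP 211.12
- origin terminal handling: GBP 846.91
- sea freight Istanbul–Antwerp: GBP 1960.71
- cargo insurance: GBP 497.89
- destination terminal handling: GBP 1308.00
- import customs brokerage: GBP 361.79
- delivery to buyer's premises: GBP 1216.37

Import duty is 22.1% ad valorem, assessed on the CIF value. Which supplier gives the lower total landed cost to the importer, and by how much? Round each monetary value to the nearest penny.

Supplier A (CFR):
CIF value = CFR price + insurance = 29075.96 + 497.89 = 29573.85
Import duty = 29573.85 × 22.1% = 6535.82
Buyer bears (A): 497.89 + 1308.00 + 361.79 + 1216.37 = 3384.05
Landed cost (A) = invoice 29075.96 + 3384.05 + duty 6535.82 = 38995.83
Supplier B (FCA):
CIF value = FCA price + origin terminal + freight + insurance = 24062.03 + 846.91 + 1960.71 + 497.89 = 27367.54
Import duty = 27367.54 × 22.1% = 6048.23
Buyer bears (B): 846.91 + 1960.71 + 497.89 + 1308.00 + 361.79 + 1216.37 = 6191.67
Landed cost (B) = invoice 24062.03 + 6191.67 + duty 6048.23 = 36301.93
Difference = |38995.83 − 36301.93| = 2693.90

Supplier B is cheaper by GBP 2693.90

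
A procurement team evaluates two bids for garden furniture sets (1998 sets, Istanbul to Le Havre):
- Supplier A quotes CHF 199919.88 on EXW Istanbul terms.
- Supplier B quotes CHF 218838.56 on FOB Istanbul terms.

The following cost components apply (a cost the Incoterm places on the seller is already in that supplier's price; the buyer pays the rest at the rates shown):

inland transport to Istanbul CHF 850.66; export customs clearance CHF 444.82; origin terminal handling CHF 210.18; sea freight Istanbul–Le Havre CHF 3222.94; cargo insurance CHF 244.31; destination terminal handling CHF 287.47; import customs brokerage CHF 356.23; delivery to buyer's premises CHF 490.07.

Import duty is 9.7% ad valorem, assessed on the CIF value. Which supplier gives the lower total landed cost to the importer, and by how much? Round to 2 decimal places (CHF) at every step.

Supplier A is cheaper by CHF 19102.08

Supplier A (EXW):
CIF value = EXW price + inland to port + export clearance + origin terminal + freight + insurance = 199919.88 + 850.66 + 444.82 + 210.18 + 3222.94 + 244.31 = 204892.79
Import duty = 204892.79 × 9.7% = 19874.60
Buyer bears (A): 850.66 + 444.82 + 210.18 + 3222.94 + 244.31 + 287.47 + 356.23 + 490.07 = 6106.68
Landed cost (A) = invoice 199919.88 + 6106.68 + duty 19874.60 = 225901.16
Supplier B (FOB):
CIF value = FOB price + freight + insurance = 218838.56 + 3222.94 + 244.31 = 222305.81
Import duty = 222305.81 × 9.7% = 21563.66
Buyer bears (B): 3222.94 + 244.31 + 287.47 + 356.23 + 490.07 = 4601.02
Landed cost (B) = invoice 218838.56 + 4601.02 + duty 21563.66 = 245003.24
Difference = |225901.16 − 245003.24| = 19102.08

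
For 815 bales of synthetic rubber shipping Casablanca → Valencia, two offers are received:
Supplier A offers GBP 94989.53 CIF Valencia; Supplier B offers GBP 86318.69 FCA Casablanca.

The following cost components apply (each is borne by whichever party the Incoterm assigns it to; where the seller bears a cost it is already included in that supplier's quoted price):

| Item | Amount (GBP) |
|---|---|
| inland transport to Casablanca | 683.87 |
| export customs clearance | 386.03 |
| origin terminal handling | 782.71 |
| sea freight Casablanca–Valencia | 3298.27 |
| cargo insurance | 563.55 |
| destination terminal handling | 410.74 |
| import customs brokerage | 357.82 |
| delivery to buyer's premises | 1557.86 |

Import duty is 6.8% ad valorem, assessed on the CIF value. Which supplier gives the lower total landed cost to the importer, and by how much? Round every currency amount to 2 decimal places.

Supplier B is cheaper by GBP 4300.10

Supplier A (CIF):
The CIF price already equals the CIF value: 94989.53
Import duty = 94989.53 × 6.8% = 6459.29
Buyer bears (A): 410.74 + 357.82 + 1557.86 = 2326.42
Landed cost (A) = invoice 94989.53 + 2326.42 + duty 6459.29 = 103775.24
Supplier B (FCA):
CIF value = FCA price + origin terminal + freight + insurance = 86318.69 + 782.71 + 3298.27 + 563.55 = 90963.22
Import duty = 90963.22 × 6.8% = 6185.50
Buyer bears (B): 782.71 + 3298.27 + 563.55 + 410.74 + 357.82 + 1557.86 = 6970.95
Landed cost (B) = invoice 86318.69 + 6970.95 + duty 6185.50 = 99475.14
Difference = |103775.24 − 99475.14| = 4300.10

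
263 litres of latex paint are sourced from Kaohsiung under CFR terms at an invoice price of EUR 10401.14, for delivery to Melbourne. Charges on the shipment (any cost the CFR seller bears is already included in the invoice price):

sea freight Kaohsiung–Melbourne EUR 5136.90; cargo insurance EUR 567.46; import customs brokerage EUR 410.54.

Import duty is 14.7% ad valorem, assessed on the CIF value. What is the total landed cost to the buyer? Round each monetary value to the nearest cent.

CFR: the seller pays costs through ocean freight to the destination port, but not insurance.
Already in the invoice (seller's account under CFR): freight — exclude.
CIF value = CFR price + insurance = 10401.14 + 567.46 = 10968.60
Import duty = 10968.60 × 14.7% = 1612.38
Buyer bears: insurance 567.46 + brokerage 410.54 + duty 1612.38 = 2590.38
Landed cost = invoice 10401.14 + 2590.38 = 12991.52

Total landed cost: EUR 12991.52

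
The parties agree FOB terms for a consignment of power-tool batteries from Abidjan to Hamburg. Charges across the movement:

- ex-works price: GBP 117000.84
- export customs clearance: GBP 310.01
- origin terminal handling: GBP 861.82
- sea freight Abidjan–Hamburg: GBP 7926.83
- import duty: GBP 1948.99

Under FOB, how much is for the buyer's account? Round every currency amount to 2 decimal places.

FOB: the seller bears costs until goods are on board at the origin port; the buyer bears freight, insurance and all costs thereafter.
Seller's account: goods 117000.84 + export clearance 310.01 + origin terminal 861.82 = 118172.67
Buyer's account: freight 7926.83 + duty 1948.99 = 9875.82

Buyer's account: GBP 9875.82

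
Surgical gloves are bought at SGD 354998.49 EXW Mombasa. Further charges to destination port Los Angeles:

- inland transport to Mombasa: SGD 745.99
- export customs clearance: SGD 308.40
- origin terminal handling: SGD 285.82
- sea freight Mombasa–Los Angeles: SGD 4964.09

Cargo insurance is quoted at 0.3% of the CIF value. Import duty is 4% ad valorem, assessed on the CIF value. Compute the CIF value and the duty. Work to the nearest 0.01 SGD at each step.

CIF value: SGD 362389.96; import duty: SGD 14495.60

Let C be the CIF value. C = EXW price + pre-shipment costs + freight + 0.3% × C
C − 0.3% × C = 354998.49 + 745.99 + 308.40 + 285.82 + 4964.09
0.997 × C = 361302.79
C = 361302.79 / 0.997 = 362389.96
Insurance premium = 0.3% × 362389.96 = 1087.17
Import duty = 362389.96 × 4% = 14495.60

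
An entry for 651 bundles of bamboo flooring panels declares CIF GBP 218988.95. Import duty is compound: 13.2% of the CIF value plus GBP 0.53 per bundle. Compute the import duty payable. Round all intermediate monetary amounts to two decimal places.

Import duty: GBP 29251.57

Ad valorem component: 218988.95 × 13.2% = 28906.54
Specific component: 651 × 0.53 = 345.03
Import duty = 28906.54 + 345.03 = 29251.57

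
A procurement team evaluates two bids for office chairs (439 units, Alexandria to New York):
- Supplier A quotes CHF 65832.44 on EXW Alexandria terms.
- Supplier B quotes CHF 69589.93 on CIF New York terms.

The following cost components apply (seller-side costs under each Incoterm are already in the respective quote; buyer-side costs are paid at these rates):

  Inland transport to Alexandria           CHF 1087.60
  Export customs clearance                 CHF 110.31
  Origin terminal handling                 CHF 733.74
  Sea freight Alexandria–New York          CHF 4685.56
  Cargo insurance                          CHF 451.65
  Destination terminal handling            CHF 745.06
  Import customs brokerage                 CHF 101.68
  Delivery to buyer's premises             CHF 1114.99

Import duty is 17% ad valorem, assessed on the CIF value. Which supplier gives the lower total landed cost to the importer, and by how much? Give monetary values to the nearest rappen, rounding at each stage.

Supplier B is cheaper by CHF 3874.30

Supplier A (EXW):
CIF value = EXW price + inland to port + export clearance + origin terminal + freight + insurance = 65832.44 + 1087.60 + 110.31 + 733.74 + 4685.56 + 451.65 = 72901.30
Import duty = 72901.30 × 17% = 12393.22
Buyer bears (A): 1087.60 + 110.31 + 733.74 + 4685.56 + 451.65 + 745.06 + 101.68 + 1114.99 = 9030.59
Landed cost (A) = invoice 65832.44 + 9030.59 + duty 12393.22 = 87256.25
Supplier B (CIF):
The CIF price already equals the CIF value: 69589.93
Import duty = 69589.93 × 17% = 11830.29
Buyer bears (B): 745.06 + 101.68 + 1114.99 = 1961.73
Landed cost (B) = invoice 69589.93 + 1961.73 + duty 11830.29 = 83381.95
Difference = |87256.25 − 83381.95| = 3874.30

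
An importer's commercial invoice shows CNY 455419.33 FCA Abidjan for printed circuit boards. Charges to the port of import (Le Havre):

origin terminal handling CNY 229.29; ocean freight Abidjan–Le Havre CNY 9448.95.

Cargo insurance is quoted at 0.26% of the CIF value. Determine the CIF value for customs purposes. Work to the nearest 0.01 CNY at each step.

CIF value: CNY 466309.98

Let C be the CIF value. C = FCA price + pre-shipment costs + freight + 0.26% × C
C − 0.26% × C = 455419.33 + 229.29 + 9448.95
0.9974 × C = 465097.57
C = 465097.57 / 0.9974 = 466309.98
Insurance premium = 0.26% × 466309.98 = 1212.41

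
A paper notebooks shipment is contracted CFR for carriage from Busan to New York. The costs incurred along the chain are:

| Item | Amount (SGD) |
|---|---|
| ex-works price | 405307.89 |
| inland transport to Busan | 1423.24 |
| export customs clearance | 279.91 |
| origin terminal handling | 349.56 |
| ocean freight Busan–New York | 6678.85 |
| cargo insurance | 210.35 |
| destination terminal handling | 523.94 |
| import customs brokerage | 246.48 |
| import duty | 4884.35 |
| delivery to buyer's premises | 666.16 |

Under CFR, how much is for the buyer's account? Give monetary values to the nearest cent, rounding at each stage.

CFR: the seller pays costs through ocean freight to the destination port, but not insurance.
Seller's account: goods 405307.89 + inland to port 1423.24 + export clearance 279.91 + origin terminal 349.56 + freight 6678.85 = 414039.45
Buyer's account: insurance 210.35 + destination terminal 523.94 + brokerage 246.48 + duty 4884.35 + delivery 666.16 = 6531.28

Buyer's account: SGD 6531.28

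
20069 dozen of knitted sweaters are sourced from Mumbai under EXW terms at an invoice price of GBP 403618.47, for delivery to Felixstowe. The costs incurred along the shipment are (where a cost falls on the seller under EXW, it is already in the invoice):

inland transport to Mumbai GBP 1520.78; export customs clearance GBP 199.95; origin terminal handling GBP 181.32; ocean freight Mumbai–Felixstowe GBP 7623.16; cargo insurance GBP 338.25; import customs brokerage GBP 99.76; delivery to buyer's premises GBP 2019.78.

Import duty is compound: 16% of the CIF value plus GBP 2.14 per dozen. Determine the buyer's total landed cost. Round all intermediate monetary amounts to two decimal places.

Total landed cost: GBP 524706.24

EXW: the seller makes goods available at their premises; the buyer bears all onward costs.
CIF value = EXW price + inland to port + export clearance + origin terminal + freight + insurance = 403618.47 + 1520.78 + 199.95 + 181.32 + 7623.16 + 338.25 = 413481.93
Ad valorem component: 413481.93 × 16% = 66157.11
Specific component: 20069 × 2.14 = 42947.66
Import duty = 66157.11 + 42947.66 = 109104.77
Buyer bears: inland to port 1520.78 + export clearance 199.95 + origin terminal 181.32 + freight 7623.16 + insurance 338.25 + brokerage 99.76 + delivery 2019.78 + duty 109104.77 = 121087.77
Landed cost = invoice 403618.47 + 121087.77 = 524706.24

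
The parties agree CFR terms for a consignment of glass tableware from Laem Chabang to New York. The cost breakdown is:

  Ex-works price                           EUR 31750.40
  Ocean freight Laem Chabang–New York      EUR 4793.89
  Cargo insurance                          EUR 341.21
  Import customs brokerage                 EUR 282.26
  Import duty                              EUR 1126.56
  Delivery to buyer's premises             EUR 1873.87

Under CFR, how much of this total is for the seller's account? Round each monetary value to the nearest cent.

Seller's account: EUR 36544.29

CFR: the seller pays costs through ocean freight to the destination port, but not insurance.
Seller's account: goods 31750.40 + freight 4793.89 = 36544.29
Buyer's account: insurance 341.21 + brokerage 282.26 + duty 1126.56 + delivery 1873.87 = 3623.90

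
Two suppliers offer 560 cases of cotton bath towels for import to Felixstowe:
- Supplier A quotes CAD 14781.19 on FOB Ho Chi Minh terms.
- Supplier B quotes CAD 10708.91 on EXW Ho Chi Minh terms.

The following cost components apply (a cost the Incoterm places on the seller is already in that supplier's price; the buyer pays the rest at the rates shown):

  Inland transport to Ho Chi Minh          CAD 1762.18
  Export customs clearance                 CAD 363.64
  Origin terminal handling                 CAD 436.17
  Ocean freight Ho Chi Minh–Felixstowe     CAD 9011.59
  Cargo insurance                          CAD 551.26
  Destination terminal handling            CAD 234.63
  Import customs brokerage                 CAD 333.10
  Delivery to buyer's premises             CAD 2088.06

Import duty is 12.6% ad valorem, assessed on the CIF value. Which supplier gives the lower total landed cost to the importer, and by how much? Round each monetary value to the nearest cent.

Supplier B is cheaper by CAD 1700.59

Supplier A (FOB):
CIF value = FOB price + freight + insurance = 14781.19 + 9011.59 + 551.26 = 24344.04
Import duty = 24344.04 × 12.6% = 3067.35
Buyer bears (A): 9011.59 + 551.26 + 234.63 + 333.10 + 2088.06 = 12218.64
Landed cost (A) = invoice 14781.19 + 12218.64 + duty 3067.35 = 30067.18
Supplier B (EXW):
CIF value = EXW price + inland to port + export clearance + origin terminal + freight + insurance = 10708.91 + 1762.18 + 363.64 + 436.17 + 9011.59 + 551.26 = 22833.75
Import duty = 22833.75 × 12.6% = 2877.05
Buyer bears (B): 1762.18 + 363.64 + 436.17 + 9011.59 + 551.26 + 234.63 + 333.10 + 2088.06 = 14780.63
Landed cost (B) = invoice 10708.91 + 14780.63 + duty 2877.05 = 28366.59
Difference = |30067.18 − 28366.59| = 1700.59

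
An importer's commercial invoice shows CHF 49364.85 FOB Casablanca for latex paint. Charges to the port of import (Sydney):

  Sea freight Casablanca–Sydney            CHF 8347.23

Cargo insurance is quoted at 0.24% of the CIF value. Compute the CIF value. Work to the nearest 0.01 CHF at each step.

Let C be the CIF value. C = FOB price + freight + 0.24% × C
C − 0.24% × C = 49364.85 + 8347.23
0.9976 × C = 57712.08
C = 57712.08 / 0.9976 = 57850.92
Insurance premium = 0.24% × 57850.92 = 138.84

CIF value: CHF 57850.92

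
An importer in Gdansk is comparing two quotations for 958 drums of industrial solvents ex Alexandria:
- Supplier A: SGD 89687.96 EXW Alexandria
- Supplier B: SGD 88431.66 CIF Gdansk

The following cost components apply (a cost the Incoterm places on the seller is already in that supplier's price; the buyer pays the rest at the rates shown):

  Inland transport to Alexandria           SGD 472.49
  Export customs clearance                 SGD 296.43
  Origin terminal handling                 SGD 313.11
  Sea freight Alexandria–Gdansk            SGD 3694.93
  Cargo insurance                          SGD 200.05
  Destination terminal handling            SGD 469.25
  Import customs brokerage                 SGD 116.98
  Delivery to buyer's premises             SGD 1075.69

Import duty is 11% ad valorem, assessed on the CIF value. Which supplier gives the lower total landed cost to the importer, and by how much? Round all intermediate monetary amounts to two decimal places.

Supplier A (EXW):
CIF value = EXW price + inland to port + export clearance + origin terminal + freight + insurance = 89687.96 + 472.49 + 296.43 + 313.11 + 3694.93 + 200.05 = 94664.97
Import duty = 94664.97 × 11% = 10413.15
Buyer bears (A): 472.49 + 296.43 + 313.11 + 3694.93 + 200.05 + 469.25 + 116.98 + 1075.69 = 6638.93
Landed cost (A) = invoice 89687.96 + 6638.93 + duty 10413.15 = 106740.04
Supplier B (CIF):
The CIF price already equals the CIF value: 88431.66
Import duty = 88431.66 × 11% = 9727.48
Buyer bears (B): 469.25 + 116.98 + 1075.69 = 1661.92
Landed cost (B) = invoice 88431.66 + 1661.92 + duty 9727.48 = 99821.06
Difference = |106740.04 − 99821.06| = 6918.98

Supplier B is cheaper by SGD 6918.98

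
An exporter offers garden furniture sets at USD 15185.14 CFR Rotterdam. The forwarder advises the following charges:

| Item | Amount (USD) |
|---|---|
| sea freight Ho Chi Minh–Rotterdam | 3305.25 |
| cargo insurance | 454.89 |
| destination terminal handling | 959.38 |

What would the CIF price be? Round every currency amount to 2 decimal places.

Not relevant to the conversion: freight — on the seller under both CFR and CIF; already in the CFR price and stays in the CIF price. destination terminal — on the buyer under both terms; not part of either seller's price.
From CFR to CIF, the seller additionally bears: insurance.
CIF price = 15185.14 + 454.89 = 15640.03

CIF price: USD 15640.03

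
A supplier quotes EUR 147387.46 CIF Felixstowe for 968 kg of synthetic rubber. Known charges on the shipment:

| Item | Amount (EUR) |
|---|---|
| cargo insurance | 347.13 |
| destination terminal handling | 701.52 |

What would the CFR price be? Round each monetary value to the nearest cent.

Not relevant to the conversion: destination terminal — on the buyer under both terms; not part of either seller's price.
From CIF to CFR, the seller no longer bears: insurance.
CFR price = 147387.46 − 347.13 = 147040.33

CFR price: EUR 147040.33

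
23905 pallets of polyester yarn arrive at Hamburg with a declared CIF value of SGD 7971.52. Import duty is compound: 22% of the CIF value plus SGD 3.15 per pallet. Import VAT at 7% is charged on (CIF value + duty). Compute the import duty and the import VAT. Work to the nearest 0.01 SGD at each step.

Import duty: SGD 77054.48; import VAT: SGD 5951.82

Ad valorem component: 7971.52 × 22% = 1753.73
Specific component: 23905 × 3.15 = 75300.75
Import duty = 1753.73 + 75300.75 = 77054.48
VAT base = CIF + duty = 7971.52 + 77054.48 = 85026.00
Import VAT = 85026.00 × 7% = 5951.82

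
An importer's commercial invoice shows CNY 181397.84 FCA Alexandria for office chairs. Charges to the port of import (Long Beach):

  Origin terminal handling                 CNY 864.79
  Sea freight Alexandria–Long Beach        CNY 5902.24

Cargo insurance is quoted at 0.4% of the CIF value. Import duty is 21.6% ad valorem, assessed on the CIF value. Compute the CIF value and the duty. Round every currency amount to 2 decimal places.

CIF value: CNY 188920.55; import duty: CNY 40806.84

Let C be the CIF value. C = FCA price + pre-shipment costs + freight + 0.4% × C
C − 0.4% × C = 181397.84 + 864.79 + 5902.24
0.996 × C = 188164.87
C = 188164.87 / 0.996 = 188920.55
Insurance premium = 0.4% × 188920.55 = 755.68
Import duty = 188920.55 × 21.6% = 40806.84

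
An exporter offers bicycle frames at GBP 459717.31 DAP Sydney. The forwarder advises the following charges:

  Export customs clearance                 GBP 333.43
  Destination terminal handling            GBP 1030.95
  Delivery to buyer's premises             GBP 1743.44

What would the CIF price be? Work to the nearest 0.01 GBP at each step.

Not relevant to the conversion: export clearance — on the seller under both DAP and CIF; already in the DAP price and stays in the CIF price.
From DAP to CIF, the seller no longer bears: destination terminal, delivery.
CIF price = 459717.31 − 1030.95 − 1743.44 = 456942.92

CIF price: GBP 456942.92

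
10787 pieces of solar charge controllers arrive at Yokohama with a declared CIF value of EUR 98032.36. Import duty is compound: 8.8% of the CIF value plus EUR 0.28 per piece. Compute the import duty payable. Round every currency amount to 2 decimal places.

Ad valorem component: 98032.36 × 8.8% = 8626.85
Specific component: 10787 × 0.28 = 3020.36
Import duty = 8626.85 + 3020.36 = 11647.21

Import duty: EUR 11647.21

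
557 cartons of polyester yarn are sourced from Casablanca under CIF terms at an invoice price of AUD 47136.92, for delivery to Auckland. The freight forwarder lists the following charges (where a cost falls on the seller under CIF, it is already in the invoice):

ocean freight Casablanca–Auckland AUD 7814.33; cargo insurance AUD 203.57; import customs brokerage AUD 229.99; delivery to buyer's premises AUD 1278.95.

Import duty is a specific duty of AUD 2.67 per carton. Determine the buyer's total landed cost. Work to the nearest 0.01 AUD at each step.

CIF: the seller pays costs through ocean freight and marine insurance to the destination port.
Already in the invoice (seller's account under CIF): freight, insurance — exclude.
The CIF price already equals the CIF value: 47136.92
Import duty = 557 × 2.67 = 1487.19
Buyer bears: brokerage 229.99 + delivery 1278.95 + duty 1487.19 = 2996.13
Landed cost = invoice 47136.92 + 2996.13 = 50133.05

Total landed cost: AUD 50133.05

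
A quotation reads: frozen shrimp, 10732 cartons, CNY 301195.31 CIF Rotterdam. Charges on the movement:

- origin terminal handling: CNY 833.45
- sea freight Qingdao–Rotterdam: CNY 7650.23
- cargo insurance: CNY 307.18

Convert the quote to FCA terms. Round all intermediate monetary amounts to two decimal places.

From CIF to FCA, the seller no longer bears: origin terminal, freight, insurance.
FCA price = 301195.31 − 833.45 − 7650.23 − 307.18 = 292404.45

FCA price: CNY 292404.45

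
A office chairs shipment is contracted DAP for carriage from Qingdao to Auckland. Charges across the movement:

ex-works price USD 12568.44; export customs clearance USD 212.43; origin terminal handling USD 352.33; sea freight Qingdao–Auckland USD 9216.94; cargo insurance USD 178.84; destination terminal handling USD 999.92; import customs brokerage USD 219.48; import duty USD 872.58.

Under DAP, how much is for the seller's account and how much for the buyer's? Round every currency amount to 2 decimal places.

DAP: the seller bears all costs to the named destination except import duty and clearance.
Seller's account: goods 12568.44 + export clearance 212.43 + origin terminal 352.33 + freight 9216.94 + insurance 178.84 + destination terminal 999.92 = 23528.90
Buyer's account: brokerage 219.48 + duty 872.58 = 1092.06

Seller: USD 23528.90; buyer: USD 1092.06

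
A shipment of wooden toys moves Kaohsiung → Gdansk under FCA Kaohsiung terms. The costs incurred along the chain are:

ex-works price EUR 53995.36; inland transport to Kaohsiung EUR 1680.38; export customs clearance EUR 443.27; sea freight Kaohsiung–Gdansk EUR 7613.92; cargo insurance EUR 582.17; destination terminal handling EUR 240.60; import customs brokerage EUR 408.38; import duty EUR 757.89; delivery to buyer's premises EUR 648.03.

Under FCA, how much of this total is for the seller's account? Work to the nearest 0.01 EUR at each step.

FCA: the seller delivers export-cleared goods to the carrier; the buyer bears costs from that point.
Seller's account: goods 53995.36 + inland to port 1680.38 + export clearance 443.27 = 56119.01
Buyer's account: freight 7613.92 + insurance 582.17 + destination terminal 240.60 + brokerage 408.38 + duty 757.89 + delivery 648.03 = 10250.99

Seller's account: EUR 56119.01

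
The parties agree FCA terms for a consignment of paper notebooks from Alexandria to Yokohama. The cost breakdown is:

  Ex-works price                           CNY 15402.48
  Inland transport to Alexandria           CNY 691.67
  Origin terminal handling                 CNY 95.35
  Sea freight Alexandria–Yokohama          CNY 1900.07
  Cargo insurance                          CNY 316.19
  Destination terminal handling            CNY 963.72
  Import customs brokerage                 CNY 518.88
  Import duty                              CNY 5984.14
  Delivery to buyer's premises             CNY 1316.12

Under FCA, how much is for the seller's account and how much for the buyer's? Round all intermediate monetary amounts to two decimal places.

FCA: the seller delivers export-cleared goods to the carrier; the buyer bears costs from that point.
Seller's account: goods 15402.48 + inland to port 691.67 = 16094.15
Buyer's account: origin terminal 95.35 + freight 1900.07 + insurance 316.19 + destination terminal 963.72 + brokerage 518.88 + duty 5984.14 + delivery 1316.12 = 11094.47

Seller: CNY 16094.15; buyer: CNY 11094.47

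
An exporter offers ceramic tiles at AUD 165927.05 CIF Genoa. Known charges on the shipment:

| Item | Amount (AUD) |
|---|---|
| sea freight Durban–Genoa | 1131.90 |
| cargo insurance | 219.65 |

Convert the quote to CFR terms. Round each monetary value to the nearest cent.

Not relevant to the conversion: freight — on the seller under both CIF and CFR; already in the CIF price and stays in the CFR price.
From CIF to CFR, the seller no longer bears: insurance.
CFR price = 165927.05 − 219.65 = 165707.40

CFR price: AUD 165707.40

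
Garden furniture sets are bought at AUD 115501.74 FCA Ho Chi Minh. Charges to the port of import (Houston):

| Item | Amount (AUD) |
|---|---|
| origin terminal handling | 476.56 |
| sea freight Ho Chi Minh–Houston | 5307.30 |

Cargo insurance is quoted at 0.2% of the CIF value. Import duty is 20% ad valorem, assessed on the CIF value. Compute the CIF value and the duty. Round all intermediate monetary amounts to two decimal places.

CIF value: AUD 121528.66; import duty: AUD 24305.73

Let C be the CIF value. C = FCA price + pre-shipment costs + freight + 0.2% × C
C − 0.2% × C = 115501.74 + 476.56 + 5307.30
0.998 × C = 121285.60
C = 121285.60 / 0.998 = 121528.66
Insurance premium = 0.2% × 121528.66 = 243.06
Import duty = 121528.66 × 20% = 24305.73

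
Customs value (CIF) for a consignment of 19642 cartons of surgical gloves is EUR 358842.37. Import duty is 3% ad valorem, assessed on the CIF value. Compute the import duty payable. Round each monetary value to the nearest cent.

Import duty: EUR 10765.27

Import duty = 358842.37 × 3% = 10765.27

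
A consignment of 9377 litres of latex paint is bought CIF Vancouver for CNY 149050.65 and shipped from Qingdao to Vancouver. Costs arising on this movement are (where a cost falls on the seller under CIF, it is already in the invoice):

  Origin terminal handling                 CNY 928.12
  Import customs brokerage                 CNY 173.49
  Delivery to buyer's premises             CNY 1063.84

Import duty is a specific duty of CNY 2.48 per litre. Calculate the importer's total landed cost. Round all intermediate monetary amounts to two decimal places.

Total landed cost: CNY 173542.94

CIF: the seller pays costs through ocean freight and marine insurance to the destination port.
Already in the invoice (seller's account under CIF): origin terminal — exclude.
The CIF price already equals the CIF value: 149050.65
Import duty = 9377 × 2.48 = 23254.96
Buyer bears: brokerage 173.49 + delivery 1063.84 + duty 23254.96 = 24492.29
Landed cost = invoice 149050.65 + 24492.29 = 173542.94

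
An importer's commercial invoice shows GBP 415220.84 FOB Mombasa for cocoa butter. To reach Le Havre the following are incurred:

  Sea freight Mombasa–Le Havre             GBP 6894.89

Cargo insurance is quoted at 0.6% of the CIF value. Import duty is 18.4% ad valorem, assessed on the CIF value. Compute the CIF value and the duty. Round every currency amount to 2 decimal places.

Let C be the CIF value. C = FOB price + freight + 0.6% × C
C − 0.6% × C = 415220.84 + 6894.89
0.994 × C = 422115.73
C = 422115.73 / 0.994 = 424663.71
Insurance premium = 0.6% × 424663.71 = 2547.98
Import duty = 424663.71 × 18.4% = 78138.12

CIF value: GBP 424663.71; import duty: GBP 78138.12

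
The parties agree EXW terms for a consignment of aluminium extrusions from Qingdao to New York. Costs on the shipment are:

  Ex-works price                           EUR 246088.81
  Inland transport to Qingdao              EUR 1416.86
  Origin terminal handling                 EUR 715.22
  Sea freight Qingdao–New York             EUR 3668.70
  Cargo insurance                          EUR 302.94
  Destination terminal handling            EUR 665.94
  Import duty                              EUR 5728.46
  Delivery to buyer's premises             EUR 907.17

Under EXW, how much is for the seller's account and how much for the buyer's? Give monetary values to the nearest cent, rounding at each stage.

EXW: the seller makes goods available at their premises; the buyer bears all onward costs.
Seller's account: goods 246088.81 = 246088.81
Buyer's account: inland to port 1416.86 + origin terminal 715.22 + freight 3668.70 + insurance 302.94 + destination terminal 665.94 + duty 5728.46 + delivery 907.17 = 13405.29

Seller: EUR 246088.81; buyer: EUR 13405.29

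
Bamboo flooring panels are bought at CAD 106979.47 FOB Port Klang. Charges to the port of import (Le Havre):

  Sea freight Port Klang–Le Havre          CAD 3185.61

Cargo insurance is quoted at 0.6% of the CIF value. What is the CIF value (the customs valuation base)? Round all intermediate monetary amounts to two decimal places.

CIF value: CAD 110830.06

Let C be the CIF value. C = FOB price + freight + 0.6% × C
C − 0.6% × C = 106979.47 + 3185.61
0.994 × C = 110165.08
C = 110165.08 / 0.994 = 110830.06
Insurance premium = 0.6% × 110830.06 = 664.98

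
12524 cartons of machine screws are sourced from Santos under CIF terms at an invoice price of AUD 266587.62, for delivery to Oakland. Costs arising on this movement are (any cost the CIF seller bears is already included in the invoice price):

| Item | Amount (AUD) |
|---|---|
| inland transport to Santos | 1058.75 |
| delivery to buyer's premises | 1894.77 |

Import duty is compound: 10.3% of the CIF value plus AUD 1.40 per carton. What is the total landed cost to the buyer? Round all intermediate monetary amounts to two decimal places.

Total landed cost: AUD 313474.51

CIF: the seller pays costs through ocean freight and marine insurance to the destination port.
Already in the invoice (seller's account under CIF): inland to port — exclude.
The CIF price already equals the CIF value: 266587.62
Ad valorem component: 266587.62 × 10.3% = 27458.52
Specific component: 12524 × 1.40 = 17533.60
Import duty = 27458.52 + 17533.60 = 44992.12
Buyer bears: delivery 1894.77 + duty 44992.12 = 46886.89
Landed cost = invoice 266587.62 + 46886.89 = 313474.51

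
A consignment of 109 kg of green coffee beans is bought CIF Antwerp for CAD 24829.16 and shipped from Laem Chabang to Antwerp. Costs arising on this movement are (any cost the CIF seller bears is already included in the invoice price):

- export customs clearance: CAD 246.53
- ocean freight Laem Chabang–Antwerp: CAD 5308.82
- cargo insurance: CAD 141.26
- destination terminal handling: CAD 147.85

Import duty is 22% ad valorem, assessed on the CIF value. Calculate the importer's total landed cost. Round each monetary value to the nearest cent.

Total landed cost: CAD 30439.43

CIF: the seller pays costs through ocean freight and marine insurance to the destination port.
Already in the invoice (seller's account under CIF): export clearance, freight, insurance — exclude.
The CIF price already equals the CIF value: 24829.16
Import duty = 24829.16 × 22% = 5462.42
Buyer bears: destination terminal 147.85 + duty 5462.42 = 5610.27
Landed cost = invoice 24829.16 + 5610.27 = 30439.43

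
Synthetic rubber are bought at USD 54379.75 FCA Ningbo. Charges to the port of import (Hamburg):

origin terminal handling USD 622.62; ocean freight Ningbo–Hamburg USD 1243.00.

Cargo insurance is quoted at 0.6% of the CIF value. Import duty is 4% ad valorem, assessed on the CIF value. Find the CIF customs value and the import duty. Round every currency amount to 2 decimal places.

Let C be the CIF value. C = FCA price + pre-shipment costs + freight + 0.6% × C
C − 0.6% × C = 54379.75 + 622.62 + 1243.00
0.994 × C = 56245.37
C = 56245.37 / 0.994 = 56584.88
Insurance premium = 0.6% × 56584.88 = 339.51
Import duty = 56584.88 × 4% = 2263.40

CIF value: USD 56584.88; import duty: USD 2263.40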